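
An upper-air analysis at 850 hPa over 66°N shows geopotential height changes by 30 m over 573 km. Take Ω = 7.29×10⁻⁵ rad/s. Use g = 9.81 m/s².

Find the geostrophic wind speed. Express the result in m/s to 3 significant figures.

3.86 m/s

Coriolis parameter at 66°N:
f = 2Ω sin φ = 2 × 7.29×10⁻⁵ × sin 66° = 1.33×10⁻⁴ s⁻¹
Height gradient: |∂Z/∂n| = 30 m / 573000 m = 5.24×10⁻⁵
On a pressure surface, geostrophic balance gives V_g = (g/f)|∂Z/∂n|:
V_g = 9.81 × 5.24×10⁻⁵ / 1.33×10⁻⁴ = 3.86 m/s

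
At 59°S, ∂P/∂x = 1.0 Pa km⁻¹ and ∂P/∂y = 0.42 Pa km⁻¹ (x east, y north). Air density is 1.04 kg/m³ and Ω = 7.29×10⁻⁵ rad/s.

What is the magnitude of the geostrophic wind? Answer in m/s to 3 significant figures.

Coriolis parameter at 59°S:
f = 2Ω sin φ = 2 × 7.29×10⁻⁵ × sin 59° = 1.25×10⁻⁴ s⁻¹
In the Southern Hemisphere f is negative: f = −1.25×10⁻⁴ s⁻¹.
Component geostrophic relations (x east, y north):
u_g = −(1/(fρ)) ∂P/∂y,  v_g = (1/(fρ)) ∂P/∂x
u_g = −(0.42×10⁻³)/(−1.25×10⁻⁴ × 1.04) = 3.23 m/s;  v_g = (1.0×10⁻³)/(−1.25×10⁻⁴ × 1.04) = −7.69 m/s
|V_g| = √(u_g² + v_g²) = 8.34 m/s

8.34 m/s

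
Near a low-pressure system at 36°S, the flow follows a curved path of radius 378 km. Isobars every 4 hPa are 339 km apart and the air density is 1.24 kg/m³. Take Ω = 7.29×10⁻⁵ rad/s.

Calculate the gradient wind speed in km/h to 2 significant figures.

31 km/h

Coriolis parameter at 36°S:
f = 2Ω sin φ = 2 × 7.29×10⁻⁵ × sin 36° = 8.57×10⁻⁵ s⁻¹
Pressure gradient: |∂P/∂n| = 400 Pa / 339000 m = 1.18×10⁻³ Pa/m
Geostrophic speed: V_g = |∂P/∂n|/(fρ) = 1.18×10⁻³/(8.57×10⁻⁵ × 1.24) = 11.1 m/s
Around a low, centrifugal force acts outward with Coriolis, so pressure-gradient force balances both:
(1/ρ)|∂P/∂n| = fV + V²/R  →  V² + fR·V − fR·V_g = 0
With fR = 8.57×10⁻⁵ × 378×10³ m = 32.4 m/s:
V = [−fR + √((fR)² + 4 fR V_g)]/2 = [−32.4 + √(32.4² + 4×32.4×11.1)]/2 = 8.74 m/s
Subgeostrophic (V < V_g = 11.1 m/s), as expected around a low.
Converting: 8.74 m/s × 3.6 = 31 km/h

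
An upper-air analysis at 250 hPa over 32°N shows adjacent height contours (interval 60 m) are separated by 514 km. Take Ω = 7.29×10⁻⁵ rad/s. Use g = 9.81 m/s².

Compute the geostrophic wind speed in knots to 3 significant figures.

28.8 knots

Coriolis parameter at 32°N:
f = 2Ω sin φ = 2 × 7.29×10⁻⁵ × sin 32° = 7.73×10⁻⁵ s⁻¹
Height gradient: |∂Z/∂n| = 60 m / 514000 m = 1.17×10⁻⁴
On a pressure surface, geostrophic balance gives V_g = (g/f)|∂Z/∂n|:
V_g = 9.81 × 1.17×10⁻⁴ / 7.73×10⁻⁵ = 14.8 m/s
Converting: 14.8 m/s × 1.944 = 28.8 knots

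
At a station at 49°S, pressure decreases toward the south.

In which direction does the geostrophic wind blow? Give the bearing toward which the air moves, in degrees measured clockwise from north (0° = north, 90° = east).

090°

The pressure-gradient force points toward the south (bearing 180°).
Geostrophic balance: in the Southern Hemisphere the Coriolis force deflects motion to the left, so the geostrophic wind blows 90° to the left of the pressure-gradient force (low pressure on the right).
Rotating 180° by 90° counterclockwise gives 090° — the wind blows toward the east.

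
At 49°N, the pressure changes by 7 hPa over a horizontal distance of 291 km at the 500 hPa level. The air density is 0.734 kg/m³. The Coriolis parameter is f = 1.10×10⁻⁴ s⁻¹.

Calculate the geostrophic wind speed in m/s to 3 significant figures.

Pressure gradient: |∂P/∂n| = 700 Pa / 291000 m = 2.41×10⁻³ Pa/m
Geostrophic balance (pressure-gradient force = Coriolis force):
V_g = (1/(fρ)) |∂P/∂n| = 2.41×10⁻³ / (1.10×10⁻⁴ × 0.734) = 29.8 m/s

29.8 m/s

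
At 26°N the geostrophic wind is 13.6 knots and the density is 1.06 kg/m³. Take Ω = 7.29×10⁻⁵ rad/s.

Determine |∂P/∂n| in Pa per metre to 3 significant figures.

Coriolis parameter at 26°N:
f = 2Ω sin φ = 2 × 7.29×10⁻⁵ × sin 26° = 6.39×10⁻⁵ s⁻¹
Wind speed in SI: 13.6 knots = 7.00 m/s
Geostrophic balance rearranged: |∂P/∂n| = f ρ V_g
|∂P/∂n| = 6.39×10⁻⁵ × 1.06 × 7.00 = 4.74×10⁻⁴ Pa/m

4.74×10⁻⁴ Pa/m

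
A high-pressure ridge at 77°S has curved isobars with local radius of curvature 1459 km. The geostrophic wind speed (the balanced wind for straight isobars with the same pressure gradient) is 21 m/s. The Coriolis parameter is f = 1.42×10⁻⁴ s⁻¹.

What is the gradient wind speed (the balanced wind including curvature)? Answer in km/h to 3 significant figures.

Around a high, pressure-gradient force acts outward with centrifugal, so Coriolis balances both:
fV = (1/ρ)|∂P/∂n| + V²/R  →  V² − fR·V + fR·V_g = 0
With fR = 1.42×10⁻⁴ × 1459×10³ m = 207 m/s:
V = [fR − √((fR)² − 4 fR V_g)]/2 = [207 − √(207² − 4×207×21)]/2 = 23.7 m/s
Supergeostrophic (V > V_g = 21 m/s), as expected around a high.
Converting: 23.7 m/s × 3.6 = 85.4 km/h

85.4 km/h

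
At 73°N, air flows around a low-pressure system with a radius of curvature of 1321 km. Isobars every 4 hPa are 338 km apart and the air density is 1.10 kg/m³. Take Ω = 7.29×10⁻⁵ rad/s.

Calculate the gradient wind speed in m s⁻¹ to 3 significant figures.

Coriolis parameter at 73°N:
f = 2Ω sin φ = 2 × 7.29×10⁻⁵ × sin 73° = 1.39×10⁻⁴ s⁻¹
Pressure gradient: |∂P/∂n| = 400 Pa / 338000 m = 1.18×10⁻³ Pa/m
Geostrophic speed: V_g = |∂P/∂n|/(fρ) = 1.18×10⁻³/(1.39×10⁻⁴ × 1.10) = 7.72 m/s
Around a low, centrifugal force acts outward with Coriolis, so pressure-gradient force balances both:
(1/ρ)|∂P/∂n| = fV + V²/R  →  V² + fR·V − fR·V_g = 0
With fR = 1.39×10⁻⁴ × 1321×10³ m = 184 m/s:
V = [−fR + √((fR)² + 4 fR V_g)]/2 = [−184 + √(184² + 4×184×7.72)]/2 = 7.42 m/s
Subgeostrophic (V < V_g = 7.72 m/s), as expected around a low.

7.42 m s⁻¹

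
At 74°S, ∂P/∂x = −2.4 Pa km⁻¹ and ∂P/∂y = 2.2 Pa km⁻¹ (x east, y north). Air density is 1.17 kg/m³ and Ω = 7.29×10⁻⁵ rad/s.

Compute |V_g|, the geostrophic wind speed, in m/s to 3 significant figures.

Coriolis parameter at 74°S:
f = 2Ω sin φ = 2 × 7.29×10⁻⁵ × sin 74° = 1.40×10⁻⁴ s⁻¹
In the Southern Hemisphere f is negative: f = −1.40×10⁻⁴ s⁻¹.
Component geostrophic relations (x east, y north):
u_g = −(1/(fρ)) ∂P/∂y,  v_g = (1/(fρ)) ∂P/∂x
u_g = −(2.2×10⁻³)/(−1.40×10⁻⁴ × 1.17) = 13.4 m/s;  v_g = (−2.4×10⁻³)/(−1.40×10⁻⁴ × 1.17) = 14.6 m/s
|V_g| = √(u_g² + v_g²) = 19.9 m/s

19.9 m/s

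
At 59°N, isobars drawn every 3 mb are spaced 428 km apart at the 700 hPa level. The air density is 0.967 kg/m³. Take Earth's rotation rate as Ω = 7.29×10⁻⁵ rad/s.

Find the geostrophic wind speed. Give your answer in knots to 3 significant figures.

Coriolis parameter at 59°N:
f = 2Ω sin φ = 2 × 7.29×10⁻⁵ × sin 59° = 1.25×10⁻⁴ s⁻¹
Pressure gradient: |∂P/∂n| = 300 Pa / 428000 m = 7.01×10⁻⁴ Pa/m
Geostrophic balance (pressure-gradient force = Coriolis force):
V_g = (1/(fρ)) |∂P/∂n| = 7.01×10⁻⁴ / (1.25×10⁻⁴ × 0.967) = 5.80 m/s
Converting: 5.80 m/s × 1.944 = 11.3 knots

11.3 knots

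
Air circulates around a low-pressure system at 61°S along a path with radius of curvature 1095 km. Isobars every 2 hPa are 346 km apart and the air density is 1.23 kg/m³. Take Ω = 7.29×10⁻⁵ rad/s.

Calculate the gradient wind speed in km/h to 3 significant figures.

12.9 km/h

Coriolis parameter at 61°S:
f = 2Ω sin φ = 2 × 7.29×10⁻⁵ × sin 61° = 1.28×10⁻⁴ s⁻¹
Pressure gradient: |∂P/∂n| = 200 Pa / 346000 m = 5.78×10⁻⁴ Pa/m
Geostrophic speed: V_g = |∂P/∂n|/(fρ) = 5.78×10⁻⁴/(1.28×10⁻⁴ × 1.23) = 3.69 m/s
Around a low, centrifugal force acts outward with Coriolis, so pressure-gradient force balances both:
(1/ρ)|∂P/∂n| = fV + V²/R  →  V² + fR·V − fR·V_g = 0
With fR = 1.28×10⁻⁴ × 1095×10³ m = 140 m/s:
V = [−fR + √((fR)² + 4 fR V_g)]/2 = [−140 + √(140² + 4×140×3.69)]/2 = 3.59 m/s
Subgeostrophic (V < V_g = 3.69 m/s), as expected around a low.
Converting: 3.59 m/s × 3.6 = 12.9 km/h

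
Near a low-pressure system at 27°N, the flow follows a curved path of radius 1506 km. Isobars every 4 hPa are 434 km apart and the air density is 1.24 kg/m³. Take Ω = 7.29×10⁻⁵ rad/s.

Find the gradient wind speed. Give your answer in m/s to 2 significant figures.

10 m/s

Coriolis parameter at 27°N:
f = 2Ω sin φ = 2 × 7.29×10⁻⁵ × sin 27° = 6.62×10⁻⁵ s⁻¹
Pressure gradient: |∂P/∂n| = 400 Pa / 434000 m = 9.22×10⁻⁴ Pa/m
Geostrophic speed: V_g = |∂P/∂n|/(fρ) = 9.22×10⁻⁴/(6.62×10⁻⁵ × 1.24) = 11.2 m/s
Around a low, centrifugal force acts outward with Coriolis, so pressure-gradient force balances both:
(1/ρ)|∂P/∂n| = fV + V²/R  →  V² + fR·V − fR·V_g = 0
With fR = 6.62×10⁻⁵ × 1506×10³ m = 99.7 m/s:
V = [−fR + √((fR)² + 4 fR V_g)]/2 = [−99.7 + √(99.7² + 4×99.7×11.2)]/2 = 10.2 m/s
Subgeostrophic (V < V_g = 11.2 m/s), as expected around a low.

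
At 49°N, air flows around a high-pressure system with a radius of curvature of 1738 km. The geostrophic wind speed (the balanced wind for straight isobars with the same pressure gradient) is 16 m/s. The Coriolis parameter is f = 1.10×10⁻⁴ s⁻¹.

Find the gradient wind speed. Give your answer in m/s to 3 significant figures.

17.6 m/s

Around a high, pressure-gradient force acts outward with centrifugal, so Coriolis balances both:
fV = (1/ρ)|∂P/∂n| + V²/R  →  V² − fR·V + fR·V_g = 0
With fR = 1.10×10⁻⁴ × 1738×10³ m = 191 m/s:
V = [fR − √((fR)² − 4 fR V_g)]/2 = [191 − √(191² − 4×191×16)]/2 = 17.6 m/s
Supergeostrophic (V > V_g = 16 m/s), as expected around a high.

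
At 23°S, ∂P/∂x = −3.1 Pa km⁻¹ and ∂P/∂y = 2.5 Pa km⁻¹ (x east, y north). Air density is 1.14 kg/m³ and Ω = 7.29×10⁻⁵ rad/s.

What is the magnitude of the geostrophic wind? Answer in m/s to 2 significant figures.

Coriolis parameter at 23°S:
f = 2Ω sin φ = 2 × 7.29×10⁻⁵ × sin 23° = 5.70×10⁻⁵ s⁻¹
In the Southern Hemisphere f is negative: f = −5.70×10⁻⁵ s⁻¹.
Component geostrophic relations (x east, y north):
u_g = −(1/(fρ)) ∂P/∂y,  v_g = (1/(fρ)) ∂P/∂x
u_g = −(2.5×10⁻³)/(−5.70×10⁻⁵ × 1.14) = 38.5 m/s;  v_g = (−3.1×10⁻³)/(−5.70×10⁻⁵ × 1.14) = 47.7 m/s
|V_g| = √(u_g² + v_g²) = 61.3 m/s

61 m/s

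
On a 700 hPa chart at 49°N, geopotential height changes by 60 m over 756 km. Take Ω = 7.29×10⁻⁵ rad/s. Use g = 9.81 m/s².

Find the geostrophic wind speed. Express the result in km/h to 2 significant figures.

Coriolis parameter at 49°N:
f = 2Ω sin φ = 2 × 7.29×10⁻⁵ × sin 49° = 1.10×10⁻⁴ s⁻¹
Height gradient: |∂Z/∂n| = 60 m / 756000 m = 7.94×10⁻⁵
On a pressure surface, geostrophic balance gives V_g = (g/f)|∂Z/∂n|:
V_g = 9.81 × 7.94×10⁻⁵ / 1.10×10⁻⁴ = 7.08 m/s
Converting: 7.08 m/s × 3.6 = 25 km/h

25 km/h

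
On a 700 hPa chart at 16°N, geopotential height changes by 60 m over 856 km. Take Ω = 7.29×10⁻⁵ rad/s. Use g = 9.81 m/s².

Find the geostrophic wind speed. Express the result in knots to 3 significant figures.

33.3 knots

Coriolis parameter at 16°N:
f = 2Ω sin φ = 2 × 7.29×10⁻⁵ × sin 16° = 4.02×10⁻⁵ s⁻¹
Height gradient: |∂Z/∂n| = 60 m / 856000 m = 7.01×10⁻⁵
On a pressure surface, geostrophic balance gives V_g = (g/f)|∂Z/∂n|:
V_g = 9.81 × 7.01×10⁻⁵ / 4.02×10⁻⁵ = 17.1 m/s
Converting: 17.1 m/s × 1.944 = 33.3 knots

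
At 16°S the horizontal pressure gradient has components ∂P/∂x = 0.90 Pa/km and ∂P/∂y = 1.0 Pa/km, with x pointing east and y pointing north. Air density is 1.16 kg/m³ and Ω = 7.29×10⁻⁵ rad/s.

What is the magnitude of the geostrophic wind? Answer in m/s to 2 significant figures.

29 m/s

Coriolis parameter at 16°S:
f = 2Ω sin φ = 2 × 7.29×10⁻⁵ × sin 16° = 4.02×10⁻⁵ s⁻¹
In the Southern Hemisphere f is negative: f = −4.02×10⁻⁵ s⁻¹.
Component geostrophic relations (x east, y north):
u_g = −(1/(fρ)) ∂P/∂y,  v_g = (1/(fρ)) ∂P/∂x
u_g = −(1.0×10⁻³)/(−4.02×10⁻⁵ × 1.16) = 21.5 m/s;  v_g = (0.90×10⁻³)/(−4.02×10⁻⁵ × 1.16) = −19.3 m/s
|V_g| = √(u_g² + v_g²) = 28.9 m/s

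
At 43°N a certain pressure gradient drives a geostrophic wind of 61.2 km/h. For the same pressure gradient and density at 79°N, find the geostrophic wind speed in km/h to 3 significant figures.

With the same pressure gradient and density, V_g ∝ 1/f ∝ 1/sin φ.
V₂ = V₁ · sin φ₁ / sin φ₂ = 61.2 × sin 43° / sin 79°
V₂ = 61.2 × 0.6820/0.9816 = 42.5 km/h

42.5 km/h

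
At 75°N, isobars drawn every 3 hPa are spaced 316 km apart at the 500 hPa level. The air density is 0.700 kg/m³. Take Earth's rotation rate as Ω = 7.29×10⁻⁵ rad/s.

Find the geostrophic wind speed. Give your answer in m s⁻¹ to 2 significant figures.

9.6 m s⁻¹

Coriolis parameter at 75°N:
f = 2Ω sin φ = 2 × 7.29×10⁻⁵ × sin 75° = 1.41×10⁻⁴ s⁻¹
Pressure gradient: |∂P/∂n| = 300 Pa / 316000 m = 9.49×10⁻⁴ Pa/m
Geostrophic balance (pressure-gradient force = Coriolis force):
V_g = (1/(fρ)) |∂P/∂n| = 9.49×10⁻⁴ / (1.41×10⁻⁴ × 0.700) = 9.63 m/s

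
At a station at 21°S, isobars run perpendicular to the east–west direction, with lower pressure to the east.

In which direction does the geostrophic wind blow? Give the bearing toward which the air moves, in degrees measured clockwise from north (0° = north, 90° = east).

The pressure-gradient force points toward the east (bearing 090°).
Geostrophic balance: in the Southern Hemisphere the Coriolis force deflects motion to the left, so the geostrophic wind blows 90° to the left of the pressure-gradient force (low pressure on the right).
Rotating 090° by 90° counterclockwise gives 000° — the wind blows toward the north.

000°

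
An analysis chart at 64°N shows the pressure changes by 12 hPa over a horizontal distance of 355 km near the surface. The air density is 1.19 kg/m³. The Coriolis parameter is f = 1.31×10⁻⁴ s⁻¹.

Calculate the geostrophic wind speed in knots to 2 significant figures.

42 knots

Pressure gradient: |∂P/∂n| = 1200 Pa / 355000 m = 3.38×10⁻³ Pa/m
Geostrophic balance (pressure-gradient force = Coriolis force):
V_g = (1/(fρ)) |∂P/∂n| = 3.38×10⁻³ / (1.31×10⁻⁴ × 1.19) = 21.7 m/s
Converting: 21.7 m/s × 1.944 = 42 knots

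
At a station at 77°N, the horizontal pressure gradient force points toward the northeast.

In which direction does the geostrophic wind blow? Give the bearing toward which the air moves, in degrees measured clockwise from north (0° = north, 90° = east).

135°

The pressure-gradient force points toward the northeast (bearing 045°).
Geostrophic balance: in the Northern Hemisphere the Coriolis force deflects motion to the right, so the geostrophic wind blows 90° to the right of the pressure-gradient force (low pressure on the left).
Rotating 045° by 90° clockwise gives 135° — the wind blows toward the southeast.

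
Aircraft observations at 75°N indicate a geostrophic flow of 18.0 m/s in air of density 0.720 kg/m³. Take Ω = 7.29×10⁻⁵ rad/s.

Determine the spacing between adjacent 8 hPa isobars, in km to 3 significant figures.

438 km

Coriolis parameter at 75°N:
f = 2Ω sin φ = 2 × 7.29×10⁻⁵ × sin 75° = 1.41×10⁻⁴ s⁻¹
Geostrophic balance rearranged: |∂P/∂n| = f ρ V_g
|∂P/∂n| = 1.41×10⁻⁴ × 0.720 × 18.0 = 1.83×10⁻³ Pa/m
Isobar spacing: Δn = ΔP/|∂P/∂n| = 800 Pa / 1.83×10⁻³ Pa/m = 438312 m ≈ 438 km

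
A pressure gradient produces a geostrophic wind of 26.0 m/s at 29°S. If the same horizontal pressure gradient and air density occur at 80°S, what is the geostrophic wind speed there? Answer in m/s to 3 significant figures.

12.8 m/s

With the same pressure gradient and density, V_g ∝ 1/f ∝ 1/sin φ.
V₂ = V₁ · sin φ₁ / sin φ₂ = 26.0 × sin 29° / sin 80°
V₂ = 26.0 × 0.4848/0.9848 = 12.8 m/s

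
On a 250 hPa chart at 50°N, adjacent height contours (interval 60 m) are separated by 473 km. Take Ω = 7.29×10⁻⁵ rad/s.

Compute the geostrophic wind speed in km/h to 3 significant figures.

Coriolis parameter at 50°N:
f = 2Ω sin φ = 2 × 7.29×10⁻⁵ × sin 50° = 1.12×10⁻⁴ s⁻¹
Height gradient: |∂Z/∂n| = 60 m / 473000 m = 1.27×10⁻⁴
On a pressure surface, geostrophic balance gives V_g = (g/f)|∂Z/∂n|:
V_g = 9.81 × 1.27×10⁻⁴ / 1.12×10⁻⁴ = 11.1 m/s
Converting: 11.1 m/s × 3.6 = 40.1 km/h

40.1 km/h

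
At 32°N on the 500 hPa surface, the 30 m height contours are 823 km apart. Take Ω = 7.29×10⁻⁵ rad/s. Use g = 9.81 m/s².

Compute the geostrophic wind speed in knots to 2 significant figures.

9.0 knots

Coriolis parameter at 32°N:
f = 2Ω sin φ = 2 × 7.29×10⁻⁵ × sin 32° = 7.73×10⁻⁵ s⁻¹
Height gradient: |∂Z/∂n| = 30 m / 823000 m = 3.65×10⁻⁵
On a pressure surface, geostrophic balance gives V_g = (g/f)|∂Z/∂n|:
V_g = 9.81 × 3.65×10⁻⁵ / 7.73×10⁻⁵ = 4.63 m/s
Converting: 4.63 m/s × 1.944 = 9.0 knots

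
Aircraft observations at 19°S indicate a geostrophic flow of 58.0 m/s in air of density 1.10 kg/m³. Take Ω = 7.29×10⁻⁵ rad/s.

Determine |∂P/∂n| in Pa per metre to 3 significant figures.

Coriolis parameter at 19°S:
f = 2Ω sin φ = 2 × 7.29×10⁻⁵ × sin 19° = 4.75×10⁻⁵ s⁻¹
Geostrophic balance rearranged: |∂P/∂n| = f ρ V_g
|∂P/∂n| = 4.75×10⁻⁵ × 1.10 × 58.0 = 3.03×10⁻³ Pa/m

3.03×10⁻³ Pa/m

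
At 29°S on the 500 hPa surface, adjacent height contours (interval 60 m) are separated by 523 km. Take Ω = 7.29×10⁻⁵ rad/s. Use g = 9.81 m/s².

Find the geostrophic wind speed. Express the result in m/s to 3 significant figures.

Coriolis parameter at 29°S:
f = 2Ω sin φ = 2 × 7.29×10⁻⁵ × sin 29° = 7.07×10⁻⁵ s⁻¹
Height gradient: |∂Z/∂n| = 60 m / 523000 m = 1.15×10⁻⁴
On a pressure surface, geostrophic balance gives V_g = (g/f)|∂Z/∂n|:
V_g = 9.81 × 1.15×10⁻⁴ / 7.07×10⁻⁵ = 15.9 m/s

15.9 m/s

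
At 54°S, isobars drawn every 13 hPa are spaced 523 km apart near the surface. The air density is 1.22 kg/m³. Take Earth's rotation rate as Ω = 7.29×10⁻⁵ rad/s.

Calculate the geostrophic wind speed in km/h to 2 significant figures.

62 km/h

Coriolis parameter at 54°S:
f = 2Ω sin φ = 2 × 7.29×10⁻⁵ × sin 54° = 1.18×10⁻⁴ s⁻¹
Pressure gradient: |∂P/∂n| = 1300 Pa / 523000 m = 2.49×10⁻³ Pa/m
Geostrophic balance (pressure-gradient force = Coriolis force):
V_g = (1/(fρ)) |∂P/∂n| = 2.49×10⁻³ / (1.18×10⁻⁴ × 1.22) = 17.3 m/s
Converting: 17.3 m/s × 3.6 = 62 km/h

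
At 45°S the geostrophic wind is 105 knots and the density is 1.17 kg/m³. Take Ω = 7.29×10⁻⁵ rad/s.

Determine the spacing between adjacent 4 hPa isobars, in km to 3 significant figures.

Coriolis parameter at 45°S:
f = 2Ω sin φ = 2 × 7.29×10⁻⁵ × sin 45° = 1.03×10⁻⁴ s⁻¹
Wind speed in SI: 105 knots = 54.0 m/s
Geostrophic balance rearranged: |∂P/∂n| = f ρ V_g
|∂P/∂n| = 1.03×10⁻⁴ × 1.17 × 54.0 = 6.52×10⁻³ Pa/m
Isobar spacing: Δn = ΔP/|∂P/∂n| = 400 Pa / 6.52×10⁻³ Pa/m = 61391 m ≈ 61.4 km

61.4 km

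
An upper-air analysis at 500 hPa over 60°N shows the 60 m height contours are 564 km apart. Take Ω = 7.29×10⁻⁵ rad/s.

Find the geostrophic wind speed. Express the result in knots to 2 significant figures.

16 knots

Coriolis parameter at 60°N:
f = 2Ω sin φ = 2 × 7.29×10⁻⁵ × sin 60° = 1.26×10⁻⁴ s⁻¹
Height gradient: |∂Z/∂n| = 60 m / 564000 m = 1.06×10⁻⁴
On a pressure surface, geostrophic balance gives V_g = (g/f)|∂Z/∂n|:
V_g = 9.81 × 1.06×10⁻⁴ / 1.26×10⁻⁴ = 8.27 m/s
Converting: 8.27 m/s × 1.944 = 16 knots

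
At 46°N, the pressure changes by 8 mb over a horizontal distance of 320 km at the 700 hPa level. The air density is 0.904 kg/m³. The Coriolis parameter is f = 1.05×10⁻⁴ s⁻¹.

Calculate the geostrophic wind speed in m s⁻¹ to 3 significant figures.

26.3 m s⁻¹

Pressure gradient: |∂P/∂n| = 800 Pa / 320000 m = 2.50×10⁻³ Pa/m
Geostrophic balance (pressure-gradient force = Coriolis force):
V_g = (1/(fρ)) |∂P/∂n| = 2.50×10⁻³ / (1.05×10⁻⁴ × 0.904) = 26.3 m/s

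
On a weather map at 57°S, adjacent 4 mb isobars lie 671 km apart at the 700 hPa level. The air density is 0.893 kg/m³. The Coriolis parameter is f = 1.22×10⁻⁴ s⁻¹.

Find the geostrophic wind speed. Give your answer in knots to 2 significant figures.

11 knots

Pressure gradient: |∂P/∂n| = 400 Pa / 671000 m = 5.96×10⁻⁴ Pa/m
Geostrophic balance (pressure-gradient force = Coriolis force):
V_g = (1/(fρ)) |∂P/∂n| = 5.96×10⁻⁴ / (1.22×10⁻⁴ × 0.893) = 5.47 m/s
Converting: 5.47 m/s × 1.944 = 11 knots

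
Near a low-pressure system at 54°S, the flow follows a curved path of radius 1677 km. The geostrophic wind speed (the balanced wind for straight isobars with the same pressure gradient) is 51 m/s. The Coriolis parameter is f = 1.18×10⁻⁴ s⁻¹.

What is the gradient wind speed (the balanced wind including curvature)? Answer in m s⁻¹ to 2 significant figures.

Around a low, centrifugal force acts outward with Coriolis, so pressure-gradient force balances both:
(1/ρ)|∂P/∂n| = fV + V²/R  →  V² + fR·V − fR·V_g = 0
With fR = 1.18×10⁻⁴ × 1677×10³ m = 198 m/s:
V = [−fR + √((fR)² + 4 fR V_g)]/2 = [−198 + √(198² + 4×198×51)]/2 = 42.1 m/s
Subgeostrophic (V < V_g = 51 m/s), as expected around a low.

42 m s⁻¹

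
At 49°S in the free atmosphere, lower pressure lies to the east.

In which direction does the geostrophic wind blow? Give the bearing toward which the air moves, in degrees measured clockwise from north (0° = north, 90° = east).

000°

The pressure-gradient force points toward the east (bearing 090°).
Geostrophic balance: in the Southern Hemisphere the Coriolis force deflects motion to the left, so the geostrophic wind blows 90° to the left of the pressure-gradient force (low pressure on the right).
Rotating 090° by 90° counterclockwise gives 000° — the wind blows toward the north.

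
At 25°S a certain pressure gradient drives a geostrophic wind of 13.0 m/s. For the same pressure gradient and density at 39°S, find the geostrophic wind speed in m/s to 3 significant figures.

8.73 m/s

With the same pressure gradient and density, V_g ∝ 1/f ∝ 1/sin φ.
V₂ = V₁ · sin φ₁ / sin φ₂ = 13.0 × sin 25° / sin 39°
V₂ = 13.0 × 0.4226/0.6293 = 8.73 m/s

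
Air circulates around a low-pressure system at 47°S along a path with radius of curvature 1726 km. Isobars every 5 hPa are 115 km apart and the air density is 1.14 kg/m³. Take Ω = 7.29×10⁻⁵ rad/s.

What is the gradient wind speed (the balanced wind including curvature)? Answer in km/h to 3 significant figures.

Coriolis parameter at 47°S:
f = 2Ω sin φ = 2 × 7.29×10⁻⁵ × sin 47° = 1.07×10⁻⁴ s⁻¹
Pressure gradient: |∂P/∂n| = 500 Pa / 115000 m = 4.35×10⁻³ Pa/m
Geostrophic speed: V_g = |∂P/∂n|/(fρ) = 4.35×10⁻³/(1.07×10⁻⁴ × 1.14) = 35.8 m/s
Around a low, centrifugal force acts outward with Coriolis, so pressure-gradient force balances both:
(1/ρ)|∂P/∂n| = fV + V²/R  →  V² + fR·V − fR·V_g = 0
With fR = 1.07×10⁻⁴ × 1726×10³ m = 184 m/s:
V = [−fR + √((fR)² + 4 fR V_g)]/2 = [−184 + √(184² + 4×184×35.8)]/2 = 30.7 m/s
Subgeostrophic (V < V_g = 35.8 m/s), as expected around a low.
Converting: 30.7 m/s × 3.6 = 110 km/h

110 km/h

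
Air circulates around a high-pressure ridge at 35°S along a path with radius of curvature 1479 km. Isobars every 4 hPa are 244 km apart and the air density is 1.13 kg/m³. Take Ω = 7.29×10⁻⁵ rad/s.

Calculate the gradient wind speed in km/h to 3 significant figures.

75.1 km/h

Coriolis parameter at 35°S:
f = 2Ω sin φ = 2 × 7.29×10⁻⁵ × sin 35° = 8.36×10⁻⁵ s⁻¹
Pressure gradient: |∂P/∂n| = 400 Pa / 244000 m = 1.64×10⁻³ Pa/m
Geostrophic speed: V_g = |∂P/∂n|/(fρ) = 1.64×10⁻³/(8.36×10⁻⁵ × 1.13) = 17.3 m/s
Around a high, pressure-gradient force acts outward with centrifugal, so Coriolis balances both:
fV = (1/ρ)|∂P/∂n| + V²/R  →  V² − fR·V + fR·V_g = 0
With fR = 8.36×10⁻⁵ × 1479×10³ m = 124 m/s:
V = [fR − √((fR)² − 4 fR V_g)]/2 = [124 − √(124² − 4×124×17.3)]/2 = 20.9 m/s
Supergeostrophic (V > V_g = 17.3 m/s), as expected around a high.
Converting: 20.9 m/s × 3.6 = 75.1 km/h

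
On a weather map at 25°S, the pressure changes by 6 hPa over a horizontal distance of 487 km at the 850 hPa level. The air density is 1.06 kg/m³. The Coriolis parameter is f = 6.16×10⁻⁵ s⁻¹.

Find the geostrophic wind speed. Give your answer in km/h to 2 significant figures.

68 km/h

Pressure gradient: |∂P/∂n| = 600 Pa / 487000 m = 1.23×10⁻³ Pa/m
Geostrophic balance (pressure-gradient force = Coriolis force):
V_g = (1/(fρ)) |∂P/∂n| = 1.23×10⁻³ / (6.16×10⁻⁵ × 1.06) = 18.9 m/s
Converting: 18.9 m/s × 3.6 = 68 km/h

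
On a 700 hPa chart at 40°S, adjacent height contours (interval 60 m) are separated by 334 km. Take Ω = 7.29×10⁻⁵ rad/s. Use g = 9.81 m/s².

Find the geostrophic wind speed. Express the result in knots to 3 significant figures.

Coriolis parameter at 40°S:
f = 2Ω sin φ = 2 × 7.29×10⁻⁵ × sin 40° = 9.37×10⁻⁵ s⁻¹
Height gradient: |∂Z/∂n| = 60 m / 334000 m = 1.80×10⁻⁴
On a pressure surface, geostrophic balance gives V_g = (g/f)|∂Z/∂n|:
V_g = 9.81 × 1.80×10⁻⁴ / 9.37×10⁻⁵ = 18.8 m/s
Converting: 18.8 m/s × 1.944 = 36.6 knots

36.6 knots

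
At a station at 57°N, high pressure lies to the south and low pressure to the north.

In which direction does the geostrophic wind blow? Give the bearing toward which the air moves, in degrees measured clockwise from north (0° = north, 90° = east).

The pressure-gradient force points toward the north (bearing 000°).
Geostrophic balance: in the Northern Hemisphere the Coriolis force deflects motion to the right, so the geostrophic wind blows 90° to the right of the pressure-gradient force (low pressure on the left).
Rotating 000° by 90° clockwise gives 090° — the wind blows toward the east.

090°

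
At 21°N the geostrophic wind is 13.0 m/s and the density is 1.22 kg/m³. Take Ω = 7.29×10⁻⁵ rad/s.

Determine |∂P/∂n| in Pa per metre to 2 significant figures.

8.3×10⁻⁴ Pa/m

Coriolis parameter at 21°N:
f = 2Ω sin φ = 2 × 7.29×10⁻⁵ × sin 21° = 5.23×10⁻⁵ s⁻¹
Geostrophic balance rearranged: |∂P/∂n| = f ρ V_g
|∂P/∂n| = 5.23×10⁻⁵ × 1.22 × 13.0 = 8.29×10⁻⁴ Pa/m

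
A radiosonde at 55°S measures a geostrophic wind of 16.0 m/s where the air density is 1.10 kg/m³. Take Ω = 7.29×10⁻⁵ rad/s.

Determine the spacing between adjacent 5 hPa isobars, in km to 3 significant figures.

Coriolis parameter at 55°S:
f = 2Ω sin φ = 2 × 7.29×10⁻⁵ × sin 55° = 1.19×10⁻⁴ s⁻¹
Geostrophic balance rearranged: |∂P/∂n| = f ρ V_g
|∂P/∂n| = 1.19×10⁻⁴ × 1.10 × 16.0 = 2.10×10⁻³ Pa/m
Isobar spacing: Δn = ΔP/|∂P/∂n| = 500 Pa / 2.10×10⁻³ Pa/m = 237868 m ≈ 238 km

238 km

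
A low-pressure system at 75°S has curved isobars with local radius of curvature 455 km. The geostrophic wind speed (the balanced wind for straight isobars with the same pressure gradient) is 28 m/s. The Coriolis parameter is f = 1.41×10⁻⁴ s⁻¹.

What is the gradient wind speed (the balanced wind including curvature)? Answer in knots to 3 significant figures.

41.0 knots

Around a low, centrifugal force acts outward with Coriolis, so pressure-gradient force balances both:
(1/ρ)|∂P/∂n| = fV + V²/R  →  V² + fR·V − fR·V_g = 0
With fR = 1.41×10⁻⁴ × 455×10³ m = 64.2 m/s:
V = [−fR + √((fR)² + 4 fR V_g)]/2 = [−64.2 + √(64.2² + 4×64.2×28)]/2 = 21.1 m/s
Subgeostrophic (V < V_g = 28 m/s), as expected around a low.
Converting: 21.1 m/s × 1.944 = 41.0 knots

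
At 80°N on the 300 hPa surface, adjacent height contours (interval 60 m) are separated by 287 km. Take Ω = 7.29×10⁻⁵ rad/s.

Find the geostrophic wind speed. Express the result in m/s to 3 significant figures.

Coriolis parameter at 80°N:
f = 2Ω sin φ = 2 × 7.29×10⁻⁵ × sin 80° = 1.44×10⁻⁴ s⁻¹
Height gradient: |∂Z/∂n| = 60 m / 287000 m = 2.09×10⁻⁴
On a pressure surface, geostrophic balance gives V_g = (g/f)|∂Z/∂n|:
V_g = 9.81 × 2.09×10⁻⁴ / 1.44×10⁻⁴ = 14.3 m/s

14.3 m/s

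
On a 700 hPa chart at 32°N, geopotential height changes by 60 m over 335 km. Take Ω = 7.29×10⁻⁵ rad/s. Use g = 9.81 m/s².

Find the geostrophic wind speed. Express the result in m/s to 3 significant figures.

22.7 m/s

Coriolis parameter at 32°N:
f = 2Ω sin φ = 2 × 7.29×10⁻⁵ × sin 32° = 7.73×10⁻⁵ s⁻¹
Height gradient: |∂Z/∂n| = 60 m / 335000 m = 1.79×10⁻⁴
On a pressure surface, geostrophic balance gives V_g = (g/f)|∂Z/∂n|:
V_g = 9.81 × 1.79×10⁻⁴ / 7.73×10⁻⁵ = 22.7 m/s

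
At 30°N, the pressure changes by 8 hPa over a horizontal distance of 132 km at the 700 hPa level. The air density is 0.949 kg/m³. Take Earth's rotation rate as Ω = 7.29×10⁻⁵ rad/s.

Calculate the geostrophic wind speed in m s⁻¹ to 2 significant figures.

88 m s⁻¹

Coriolis parameter at 30°N:
f = 2Ω sin φ = 2 × 7.29×10⁻⁵ × sin 30° = 7.29×10⁻⁵ s⁻¹
Pressure gradient: |∂P/∂n| = 800 Pa / 132000 m = 6.06×10⁻³ Pa/m
Geostrophic balance (pressure-gradient force = Coriolis force):
V_g = (1/(fρ)) |∂P/∂n| = 6.06×10⁻³ / (7.29×10⁻⁵ × 0.949) = 87.6 m/s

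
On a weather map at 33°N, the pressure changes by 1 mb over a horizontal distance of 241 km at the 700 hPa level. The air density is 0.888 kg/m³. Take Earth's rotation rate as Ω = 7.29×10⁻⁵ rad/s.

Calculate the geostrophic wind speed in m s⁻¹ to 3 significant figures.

Coriolis parameter at 33°N:
f = 2Ω sin φ = 2 × 7.29×10⁻⁵ × sin 33° = 7.94×10⁻⁵ s⁻¹
Pressure gradient: |∂P/∂n| = 100 Pa / 241000 m = 4.15×10⁻⁴ Pa/m
Geostrophic balance (pressure-gradient force = Coriolis force):
V_g = (1/(fρ)) |∂P/∂n| = 4.15×10⁻⁴ / (7.94×10⁻⁵ × 0.888) = 5.88 m/s

5.88 m s⁻¹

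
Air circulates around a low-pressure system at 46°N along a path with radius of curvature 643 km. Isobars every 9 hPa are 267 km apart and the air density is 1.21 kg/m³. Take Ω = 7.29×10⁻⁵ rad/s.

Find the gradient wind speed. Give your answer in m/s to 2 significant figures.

20 m/s

Coriolis parameter at 46°N:
f = 2Ω sin φ = 2 × 7.29×10⁻⁵ × sin 46° = 1.05×10⁻⁴ s⁻¹
Pressure gradient: |∂P/∂n| = 900 Pa / 267000 m = 3.37×10⁻³ Pa/m
Geostrophic speed: V_g = |∂P/∂n|/(fρ) = 3.37×10⁻³/(1.05×10⁻⁴ × 1.21) = 26.6 m/s
Around a low, centrifugal force acts outward with Coriolis, so pressure-gradient force balances both:
(1/ρ)|∂P/∂n| = fV + V²/R  →  V² + fR·V − fR·V_g = 0
With fR = 1.05×10⁻⁴ × 643×10³ m = 67.4 m/s:
V = [−fR + √((fR)² + 4 fR V_g)]/2 = [−67.4 + √(67.4² + 4×67.4×26.6)]/2 = 20.4 m/s
Subgeostrophic (V < V_g = 26.6 m/s), as expected around a low.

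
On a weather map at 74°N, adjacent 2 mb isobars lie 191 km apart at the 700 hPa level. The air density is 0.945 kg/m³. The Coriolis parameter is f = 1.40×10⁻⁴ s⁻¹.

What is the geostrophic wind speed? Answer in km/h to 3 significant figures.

28.5 km/h

Pressure gradient: |∂P/∂n| = 200 Pa / 191000 m = 1.05×10⁻³ Pa/m
Geostrophic balance (pressure-gradient force = Coriolis force):
V_g = (1/(fρ)) |∂P/∂n| = 1.05×10⁻³ / (1.40×10⁻⁴ × 0.945) = 7.91 m/s
Converting: 7.91 m/s × 3.6 = 28.5 km/h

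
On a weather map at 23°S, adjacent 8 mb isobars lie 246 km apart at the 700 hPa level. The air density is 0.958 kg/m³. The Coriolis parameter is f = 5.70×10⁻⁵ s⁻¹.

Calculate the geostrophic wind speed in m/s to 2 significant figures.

Pressure gradient: |∂P/∂n| = 800 Pa / 246000 m = 3.25×10⁻³ Pa/m
Geostrophic balance (pressure-gradient force = Coriolis force):
V_g = (1/(fρ)) |∂P/∂n| = 3.25×10⁻³ / (5.70×10⁻⁵ × 0.958) = 59.6 m/s

60 m/s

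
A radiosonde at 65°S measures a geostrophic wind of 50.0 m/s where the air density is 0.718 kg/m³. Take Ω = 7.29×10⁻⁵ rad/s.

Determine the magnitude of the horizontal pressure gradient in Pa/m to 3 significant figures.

4.74×10⁻³ Pa/m

Coriolis parameter at 65°S:
f = 2Ω sin φ = 2 × 7.29×10⁻⁵ × sin 65° = 1.32×10⁻⁴ s⁻¹
Geostrophic balance rearranged: |∂P/∂n| = f ρ V_g
|∂P/∂n| = 1.32×10⁻⁴ × 0.718 × 50.0 = 4.74×10⁻³ Pa/m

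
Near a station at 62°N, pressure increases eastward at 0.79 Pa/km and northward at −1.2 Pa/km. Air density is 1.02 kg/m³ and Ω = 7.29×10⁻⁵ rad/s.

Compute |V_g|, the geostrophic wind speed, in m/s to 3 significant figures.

10.9 m/s

Coriolis parameter at 62°N:
f = 2Ω sin φ = 2 × 7.29×10⁻⁵ × sin 62° = 1.29×10⁻⁴ s⁻¹
Component geostrophic relations (x east, y north):
u_g = −(1/(fρ)) ∂P/∂y,  v_g = (1/(fρ)) ∂P/∂x
u_g = −(−1.2×10⁻³)/(1.29×10⁻⁴ × 1.02) = 9.14 m/s;  v_g = (0.79×10⁻³)/(1.29×10⁻⁴ × 1.02) = 6.02 m/s
|V_g| = √(u_g² + v_g²) = 10.9 m/s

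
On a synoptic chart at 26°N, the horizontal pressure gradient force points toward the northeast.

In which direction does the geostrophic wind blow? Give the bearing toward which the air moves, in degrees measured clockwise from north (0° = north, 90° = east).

135°

The pressure-gradient force points toward the northeast (bearing 045°).
Geostrophic balance: in the Northern Hemisphere the Coriolis force deflects motion to the right, so the geostrophic wind blows 90° to the right of the pressure-gradient force (low pressure on the left).
Rotating 045° by 90° clockwise gives 135° — the wind blows toward the southeast.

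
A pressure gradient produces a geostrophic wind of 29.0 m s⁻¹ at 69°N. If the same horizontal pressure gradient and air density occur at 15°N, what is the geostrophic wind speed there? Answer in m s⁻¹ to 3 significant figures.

With the same pressure gradient and density, V_g ∝ 1/f ∝ 1/sin φ.
V₂ = V₁ · sin φ₁ / sin φ₂ = 29.0 × sin 69° / sin 15°
V₂ = 29.0 × 0.9336/0.2588 = 105 m s⁻¹

105 m s⁻¹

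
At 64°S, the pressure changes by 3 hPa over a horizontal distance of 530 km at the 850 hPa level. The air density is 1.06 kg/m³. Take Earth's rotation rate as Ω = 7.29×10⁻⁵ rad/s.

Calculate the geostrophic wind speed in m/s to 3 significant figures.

Coriolis parameter at 64°S:
f = 2Ω sin φ = 2 × 7.29×10⁻⁵ × sin 64° = 1.31×10⁻⁴ s⁻¹
Pressure gradient: |∂P/∂n| = 300 Pa / 530000 m = 5.66×10⁻⁴ Pa/m
Geostrophic balance (pressure-gradient force = Coriolis force):
V_g = (1/(fρ)) |∂P/∂n| = 5.66×10⁻⁴ / (1.31×10⁻⁴ × 1.06) = 4.07 m/s

4.07 m/s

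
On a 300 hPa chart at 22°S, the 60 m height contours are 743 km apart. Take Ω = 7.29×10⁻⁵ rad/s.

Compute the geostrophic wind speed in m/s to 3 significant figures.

14.5 m/s

Coriolis parameter at 22°S:
f = 2Ω sin φ = 2 × 7.29×10⁻⁵ × sin 22° = 5.46×10⁻⁵ s⁻¹
Height gradient: |∂Z/∂n| = 60 m / 743000 m = 8.08×10⁻⁵
On a pressure surface, geostrophic balance gives V_g = (g/f)|∂Z/∂n|:
V_g = 9.81 × 8.08×10⁻⁵ / 5.46×10⁻⁵ = 14.5 m/s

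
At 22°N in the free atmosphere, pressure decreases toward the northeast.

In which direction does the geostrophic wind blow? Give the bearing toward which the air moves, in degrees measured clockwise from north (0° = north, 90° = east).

135°

The pressure-gradient force points toward the northeast (bearing 045°).
Geostrophic balance: in the Northern Hemisphere the Coriolis force deflects motion to the right, so the geostrophic wind blows 90° to the right of the pressure-gradient force (low pressure on the left).
Rotating 045° by 90° clockwise gives 135° — the wind blows toward the southeast.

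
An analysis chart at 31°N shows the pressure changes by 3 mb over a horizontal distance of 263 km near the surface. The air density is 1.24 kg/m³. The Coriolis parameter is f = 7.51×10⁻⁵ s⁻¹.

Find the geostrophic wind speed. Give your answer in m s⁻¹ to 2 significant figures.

12 m s⁻¹

Pressure gradient: |∂P/∂n| = 300 Pa / 263000 m = 1.14×10⁻³ Pa/m
Geostrophic balance (pressure-gradient force = Coriolis force):
V_g = (1/(fρ)) |∂P/∂n| = 1.14×10⁻³ / (7.51×10⁻⁵ × 1.24) = 12.2 m/s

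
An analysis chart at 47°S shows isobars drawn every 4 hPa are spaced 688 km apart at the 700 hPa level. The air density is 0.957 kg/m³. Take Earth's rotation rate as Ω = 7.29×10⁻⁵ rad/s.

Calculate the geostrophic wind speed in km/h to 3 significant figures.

Coriolis parameter at 47°S:
f = 2Ω sin φ = 2 × 7.29×10⁻⁵ × sin 47° = 1.07×10⁻⁴ s⁻¹
Pressure gradient: |∂P/∂n| = 400 Pa / 688000 m = 5.81×10⁻⁴ Pa/m
Geostrophic balance (pressure-gradient force = Coriolis force):
V_g = (1/(fρ)) |∂P/∂n| = 5.81×10⁻⁴ / (1.07×10⁻⁴ × 0.957) = 5.70 m/s
Converting: 5.70 m/s × 3.6 = 20.5 km/h

20.5 km/h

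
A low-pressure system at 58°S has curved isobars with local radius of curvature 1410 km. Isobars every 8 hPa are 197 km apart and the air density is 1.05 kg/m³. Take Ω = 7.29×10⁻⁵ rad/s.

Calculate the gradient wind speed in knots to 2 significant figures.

53 knots

Coriolis parameter at 58°S:
f = 2Ω sin φ = 2 × 7.29×10⁻⁵ × sin 58° = 1.24×10⁻⁴ s⁻¹
Pressure gradient: |∂P/∂n| = 800 Pa / 197000 m = 4.06×10⁻³ Pa/m
Geostrophic speed: V_g = |∂P/∂n|/(fρ) = 4.06×10⁻³/(1.24×10⁻⁴ × 1.05) = 31.3 m/s
Around a low, centrifugal force acts outward with Coriolis, so pressure-gradient force balances both:
(1/ρ)|∂P/∂n| = fV + V²/R  →  V² + fR·V − fR·V_g = 0
With fR = 1.24×10⁻⁴ × 1410×10³ m = 174 m/s:
V = [−fR + √((fR)² + 4 fR V_g)]/2 = [−174 + √(174² + 4×174×31.3)]/2 = 27.1 m/s
Subgeostrophic (V < V_g = 31.3 m/s), as expected around a low.
Converting: 27.1 m/s × 1.944 = 53 knots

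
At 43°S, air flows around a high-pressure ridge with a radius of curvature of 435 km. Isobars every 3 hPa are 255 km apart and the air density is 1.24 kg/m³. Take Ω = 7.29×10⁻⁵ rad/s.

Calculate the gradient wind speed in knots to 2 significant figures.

Coriolis parameter at 43°S:
f = 2Ω sin φ = 2 × 7.29×10⁻⁵ × sin 43° = 9.94×10⁻⁵ s⁻¹
Pressure gradient: |∂P/∂n| = 300 Pa / 255000 m = 1.18×10⁻³ Pa/m
Geostrophic speed: V_g = |∂P/∂n|/(fρ) = 1.18×10⁻³/(9.94×10⁻⁵ × 1.24) = 9.54 m/s
Around a high, pressure-gradient force acts outward with centrifugal, so Coriolis balances both:
fV = (1/ρ)|∂P/∂n| + V²/R  →  V² − fR·V + fR·V_g = 0
With fR = 9.94×10⁻⁵ × 435×10³ m = 43.3 m/s:
V = [fR − √((fR)² − 4 fR V_g)]/2 = [43.3 − √(43.3² − 4×43.3×9.54)]/2 = 14.2 m/s
Supergeostrophic (V > V_g = 9.54 m/s), as expected around a high.
Converting: 14.2 m/s × 1.944 = 28 knots

28 knots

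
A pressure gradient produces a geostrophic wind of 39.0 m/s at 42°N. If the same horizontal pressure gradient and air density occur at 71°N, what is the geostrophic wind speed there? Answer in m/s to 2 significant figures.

28 m/s

With the same pressure gradient and density, V_g ∝ 1/f ∝ 1/sin φ.
V₂ = V₁ · sin φ₁ / sin φ₂ = 39.0 × sin 42° / sin 71°
V₂ = 39.0 × 0.6691/0.9455 = 28 m/s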